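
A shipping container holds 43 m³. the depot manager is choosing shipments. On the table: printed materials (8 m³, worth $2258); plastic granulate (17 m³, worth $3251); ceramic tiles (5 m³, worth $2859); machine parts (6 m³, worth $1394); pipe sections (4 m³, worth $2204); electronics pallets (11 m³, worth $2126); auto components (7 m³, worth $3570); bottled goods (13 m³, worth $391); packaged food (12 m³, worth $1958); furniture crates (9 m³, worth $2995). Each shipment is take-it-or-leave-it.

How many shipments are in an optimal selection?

Best achievable revenue is 15280.
printed materials + ceramic tiles + machine parts + pipe sections + auto components + furniture crates hits 15280 at 39 m³.
All optima have 6 shipments.

6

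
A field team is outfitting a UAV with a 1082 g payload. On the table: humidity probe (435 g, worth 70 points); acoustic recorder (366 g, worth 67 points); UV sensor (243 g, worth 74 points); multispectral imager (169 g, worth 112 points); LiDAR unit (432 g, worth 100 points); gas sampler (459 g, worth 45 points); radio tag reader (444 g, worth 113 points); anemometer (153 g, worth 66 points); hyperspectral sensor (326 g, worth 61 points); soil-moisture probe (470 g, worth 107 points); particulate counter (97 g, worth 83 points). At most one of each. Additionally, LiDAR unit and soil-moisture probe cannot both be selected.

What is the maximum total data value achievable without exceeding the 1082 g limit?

402

The ratio heuristic lands on UV sensor + multispectral imager + anemometer + hyperspectral sensor + particulate counter (396) but leaves 94 g idle.
Dropping hyperspectral sensor frees 326 g; slotting in acoustic recorder (366 g) lifts the total to 402 at 1028 g.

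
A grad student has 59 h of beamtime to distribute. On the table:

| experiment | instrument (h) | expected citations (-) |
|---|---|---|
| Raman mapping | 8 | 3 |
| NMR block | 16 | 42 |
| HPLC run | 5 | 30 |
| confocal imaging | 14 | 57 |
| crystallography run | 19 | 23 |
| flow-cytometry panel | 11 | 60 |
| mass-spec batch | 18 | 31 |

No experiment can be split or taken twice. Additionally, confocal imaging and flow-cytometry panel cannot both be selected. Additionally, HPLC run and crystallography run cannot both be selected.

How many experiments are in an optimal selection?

5

The maximum expected citations within 59 h is 166.
Raman mapping + NMR block + HPLC run + flow-cytometry panel + mass-spec batch hits 166 at 58 h.
Any selection reaching 166 contains exactly 5 experiments.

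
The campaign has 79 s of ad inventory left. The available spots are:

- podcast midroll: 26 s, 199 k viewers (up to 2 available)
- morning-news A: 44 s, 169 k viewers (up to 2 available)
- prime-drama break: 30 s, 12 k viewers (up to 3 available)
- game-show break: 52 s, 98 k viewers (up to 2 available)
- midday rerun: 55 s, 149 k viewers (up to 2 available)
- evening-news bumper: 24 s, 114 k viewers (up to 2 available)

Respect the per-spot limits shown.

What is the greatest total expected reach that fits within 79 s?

512

2×podcast midroll + evening-news bumper uses 76 of the 79 s and totals 512.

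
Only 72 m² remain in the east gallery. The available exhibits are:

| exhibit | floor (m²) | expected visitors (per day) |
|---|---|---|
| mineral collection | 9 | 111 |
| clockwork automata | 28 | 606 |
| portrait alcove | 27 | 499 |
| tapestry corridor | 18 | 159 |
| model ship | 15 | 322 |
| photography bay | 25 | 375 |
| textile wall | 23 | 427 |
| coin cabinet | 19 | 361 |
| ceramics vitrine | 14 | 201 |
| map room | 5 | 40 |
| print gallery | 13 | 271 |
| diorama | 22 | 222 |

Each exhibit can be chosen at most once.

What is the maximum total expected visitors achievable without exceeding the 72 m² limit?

Taking the top-ratio exhibits first gives clockwork automata + model ship + ceramics vitrine + print gallery for 1400 (70 m²).
Dropping ceramics vitrine and print gallery frees 27 m²; slotting in portrait alcove (27 m²) lifts the total to 1427 at 70 m².
The closest alternative, mineral collection + clockwork automata + model ship + coin cabinet, reaches only 1400.

1427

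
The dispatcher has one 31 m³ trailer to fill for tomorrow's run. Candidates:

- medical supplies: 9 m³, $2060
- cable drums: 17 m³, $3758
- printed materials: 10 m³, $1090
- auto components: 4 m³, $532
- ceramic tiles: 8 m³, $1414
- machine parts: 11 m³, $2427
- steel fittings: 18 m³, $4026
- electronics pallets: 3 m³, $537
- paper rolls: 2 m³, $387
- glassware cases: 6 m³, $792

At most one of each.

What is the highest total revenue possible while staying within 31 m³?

6840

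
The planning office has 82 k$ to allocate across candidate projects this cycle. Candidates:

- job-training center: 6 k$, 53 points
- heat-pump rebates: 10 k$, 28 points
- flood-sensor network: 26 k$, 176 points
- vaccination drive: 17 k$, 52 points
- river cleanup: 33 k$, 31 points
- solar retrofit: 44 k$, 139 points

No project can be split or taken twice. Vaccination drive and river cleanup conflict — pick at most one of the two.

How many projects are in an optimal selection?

3

Optimal total is 368.
One optimal bundle: job-training center + flood-sensor network + solar retrofit (76 k$).
Any selection reaching 368 contains exactly 3 projects.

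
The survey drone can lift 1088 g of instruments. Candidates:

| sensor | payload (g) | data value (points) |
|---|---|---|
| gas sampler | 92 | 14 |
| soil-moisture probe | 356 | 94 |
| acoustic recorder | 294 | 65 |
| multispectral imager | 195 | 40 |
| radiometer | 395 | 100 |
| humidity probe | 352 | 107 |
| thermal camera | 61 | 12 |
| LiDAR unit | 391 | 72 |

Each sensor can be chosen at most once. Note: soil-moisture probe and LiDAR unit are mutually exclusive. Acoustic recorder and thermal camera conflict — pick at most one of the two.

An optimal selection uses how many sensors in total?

3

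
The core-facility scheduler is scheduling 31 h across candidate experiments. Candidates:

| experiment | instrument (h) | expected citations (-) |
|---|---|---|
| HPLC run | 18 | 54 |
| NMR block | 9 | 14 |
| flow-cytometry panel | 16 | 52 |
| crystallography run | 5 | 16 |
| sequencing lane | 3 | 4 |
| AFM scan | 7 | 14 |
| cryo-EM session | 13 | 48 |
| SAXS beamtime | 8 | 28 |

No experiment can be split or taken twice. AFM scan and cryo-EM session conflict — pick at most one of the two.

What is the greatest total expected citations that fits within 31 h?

102

Taking the top-ratio experiments first gives crystallography run + sequencing lane + cryo-EM session + SAXS beamtime for 96 (29 h).
The 16 h tied up in crystallography run and sequencing lane and SAXS beamtime is better spent on HPLC run — total rises to 102 (31 h).
Next best is flow-cytometry panel + cryo-EM session at 100 (29 h) — short by 2.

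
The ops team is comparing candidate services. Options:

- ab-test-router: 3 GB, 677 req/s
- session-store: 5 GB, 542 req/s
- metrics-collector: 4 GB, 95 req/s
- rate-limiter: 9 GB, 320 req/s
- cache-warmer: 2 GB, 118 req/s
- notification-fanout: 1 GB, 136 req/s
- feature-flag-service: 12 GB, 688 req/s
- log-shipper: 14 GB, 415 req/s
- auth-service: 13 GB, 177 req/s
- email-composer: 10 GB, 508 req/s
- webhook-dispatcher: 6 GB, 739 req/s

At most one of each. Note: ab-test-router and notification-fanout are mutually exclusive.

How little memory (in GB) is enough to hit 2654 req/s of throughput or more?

Minimise GB subject to total throughput ≥ 2654.
ab-test-router + session-store + cache-warmer + feature-flag-service + webhook-dispatcher reaches 2764 using 28 GB.
Below 28 GB the best achievable stays under 2654.

28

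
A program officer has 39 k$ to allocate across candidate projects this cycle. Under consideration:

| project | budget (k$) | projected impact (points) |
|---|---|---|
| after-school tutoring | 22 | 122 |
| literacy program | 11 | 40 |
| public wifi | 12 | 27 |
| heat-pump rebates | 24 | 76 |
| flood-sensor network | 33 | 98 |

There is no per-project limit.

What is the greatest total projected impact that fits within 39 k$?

After-school tutoring + literacy program uses 33 of the 39 k$ and totals 162.

162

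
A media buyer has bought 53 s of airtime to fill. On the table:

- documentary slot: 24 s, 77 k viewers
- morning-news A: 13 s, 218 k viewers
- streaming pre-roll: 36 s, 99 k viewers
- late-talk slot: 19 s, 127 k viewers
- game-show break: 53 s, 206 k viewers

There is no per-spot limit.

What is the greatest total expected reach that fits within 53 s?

The ratio ordering already packs tightly: 4×morning-news A, 52 s, 872.

872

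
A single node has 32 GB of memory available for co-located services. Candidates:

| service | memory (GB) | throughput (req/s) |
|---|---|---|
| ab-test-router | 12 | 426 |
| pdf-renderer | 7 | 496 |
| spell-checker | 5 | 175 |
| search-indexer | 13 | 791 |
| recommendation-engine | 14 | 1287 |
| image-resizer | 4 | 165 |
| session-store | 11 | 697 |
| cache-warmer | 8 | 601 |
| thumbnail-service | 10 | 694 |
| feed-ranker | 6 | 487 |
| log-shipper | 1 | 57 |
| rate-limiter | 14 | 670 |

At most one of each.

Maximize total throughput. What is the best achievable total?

2582

Taking the top-ratio services first gives recommendation-engine + cache-warmer + feed-ranker + log-shipper for 2432 (29 GB).
The 7 GB tied up in feed-ranker and log-shipper is better spent on thumbnail-service — total rises to 2582 (32 GB).
Runner-up recommendation-engine + image-resizer + cache-warmer + feed-ranker tops out at 2540.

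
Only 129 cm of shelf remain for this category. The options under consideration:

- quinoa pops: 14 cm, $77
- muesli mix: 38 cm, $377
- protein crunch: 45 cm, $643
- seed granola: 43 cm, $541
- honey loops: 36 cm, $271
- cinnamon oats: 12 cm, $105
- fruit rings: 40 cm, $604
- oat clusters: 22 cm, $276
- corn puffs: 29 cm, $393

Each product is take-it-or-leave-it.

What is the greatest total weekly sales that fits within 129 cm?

By weekly sales per cm: fruit rings 15.10, protein crunch 14.29, corn puffs 13.55, seed granola 12.58 lead.
Greedy by ratio would take protein crunch + cinnamon oats + fruit rings + corn puffs: 126 cm used, total 1745.
Dropping cinnamon oats and corn puffs frees 41 cm; slotting in seed granola (43 cm) lifts the total to 1788 at 128 cm.
Nothing else within 129 cm beats 1788.

1788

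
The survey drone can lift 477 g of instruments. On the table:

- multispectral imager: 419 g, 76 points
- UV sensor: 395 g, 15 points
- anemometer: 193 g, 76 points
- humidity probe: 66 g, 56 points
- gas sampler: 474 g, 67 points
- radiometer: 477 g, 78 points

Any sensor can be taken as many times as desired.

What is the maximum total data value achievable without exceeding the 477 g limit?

392

By data value per g: humidity probe 0.85, anemometer 0.39, multispectral imager 0.18, radiometer 0.16 lead.
Taking 7×humidity probe: 462 g used, 392 in data value.
Nothing else within 477 g beats 392.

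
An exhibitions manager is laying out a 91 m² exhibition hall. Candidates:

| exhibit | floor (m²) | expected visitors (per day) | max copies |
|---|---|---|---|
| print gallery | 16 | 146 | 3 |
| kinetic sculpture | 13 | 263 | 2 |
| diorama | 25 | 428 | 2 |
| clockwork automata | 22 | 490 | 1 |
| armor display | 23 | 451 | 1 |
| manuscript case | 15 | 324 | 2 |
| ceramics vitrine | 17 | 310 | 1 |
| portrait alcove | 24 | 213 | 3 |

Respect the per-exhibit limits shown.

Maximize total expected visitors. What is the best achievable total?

1852

Greedy by ratio would take 2×kinetic sculpture + clockwork automata + 2×manuscript case: 78 m² used, total 1664.
Dropping kinetic sculpture frees 13 m²; slotting in armor display (23 m²) lifts the total to 1852 at 88 m².
No other feasible combination exceeds 1852.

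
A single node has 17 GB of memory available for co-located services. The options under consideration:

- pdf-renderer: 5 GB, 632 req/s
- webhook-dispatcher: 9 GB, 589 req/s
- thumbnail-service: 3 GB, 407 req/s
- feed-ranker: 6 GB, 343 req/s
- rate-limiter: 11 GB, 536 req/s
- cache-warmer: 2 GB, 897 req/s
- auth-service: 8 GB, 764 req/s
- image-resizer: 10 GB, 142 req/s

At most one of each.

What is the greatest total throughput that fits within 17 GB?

2293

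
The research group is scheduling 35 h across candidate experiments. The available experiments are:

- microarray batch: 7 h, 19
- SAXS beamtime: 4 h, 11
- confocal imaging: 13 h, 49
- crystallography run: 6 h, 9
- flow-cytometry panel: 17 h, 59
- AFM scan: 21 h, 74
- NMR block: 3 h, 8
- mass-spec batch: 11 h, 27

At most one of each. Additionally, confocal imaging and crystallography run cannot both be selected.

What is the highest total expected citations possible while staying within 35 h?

123

The ratio ordering already packs tightly: confocal imaging + AFM scan, 34 h, 123.
The spare 1 h is too small for any remaining experiment, and no feasible exchange beats 123.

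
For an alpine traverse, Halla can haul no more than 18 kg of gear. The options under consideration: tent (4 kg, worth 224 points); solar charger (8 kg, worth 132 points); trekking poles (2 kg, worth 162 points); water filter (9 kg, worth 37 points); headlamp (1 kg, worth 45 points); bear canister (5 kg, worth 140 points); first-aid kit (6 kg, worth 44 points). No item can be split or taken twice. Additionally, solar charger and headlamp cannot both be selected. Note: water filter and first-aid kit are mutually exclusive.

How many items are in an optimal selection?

5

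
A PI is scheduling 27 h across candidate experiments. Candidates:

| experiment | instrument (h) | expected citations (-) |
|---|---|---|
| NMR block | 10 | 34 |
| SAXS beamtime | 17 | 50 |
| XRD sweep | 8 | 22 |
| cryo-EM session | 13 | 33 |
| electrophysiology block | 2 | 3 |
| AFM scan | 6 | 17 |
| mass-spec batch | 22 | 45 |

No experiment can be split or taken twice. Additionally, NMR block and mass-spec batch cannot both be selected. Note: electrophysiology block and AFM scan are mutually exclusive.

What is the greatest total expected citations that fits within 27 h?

Density check — NMR block 3.40, SAXS beamtime 2.94, AFM scan 2.83, XRD sweep 2.75 are the best per h.
Taking NMR block + SAXS beamtime: 27 h used, 84 in expected citations.

84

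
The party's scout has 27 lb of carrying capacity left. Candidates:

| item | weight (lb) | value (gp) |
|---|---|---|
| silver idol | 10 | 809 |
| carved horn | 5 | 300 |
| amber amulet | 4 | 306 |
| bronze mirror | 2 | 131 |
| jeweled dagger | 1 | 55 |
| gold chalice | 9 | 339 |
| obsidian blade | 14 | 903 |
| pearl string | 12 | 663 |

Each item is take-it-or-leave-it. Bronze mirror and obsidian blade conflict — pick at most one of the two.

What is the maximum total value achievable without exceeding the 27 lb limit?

1833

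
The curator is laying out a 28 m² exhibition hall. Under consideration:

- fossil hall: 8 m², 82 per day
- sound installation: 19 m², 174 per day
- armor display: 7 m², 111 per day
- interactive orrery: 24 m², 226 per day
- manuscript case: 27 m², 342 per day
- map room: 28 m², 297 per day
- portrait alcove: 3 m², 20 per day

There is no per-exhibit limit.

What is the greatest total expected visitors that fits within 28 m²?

By expected visitors per m²: armor display 15.86, manuscript case 12.67, map room 10.61, fossil hall 10.25 lead.
The ratio ordering already packs tightly: 4×armor display, 28 m², 444.
Nothing else within 28 m² beats 444.

444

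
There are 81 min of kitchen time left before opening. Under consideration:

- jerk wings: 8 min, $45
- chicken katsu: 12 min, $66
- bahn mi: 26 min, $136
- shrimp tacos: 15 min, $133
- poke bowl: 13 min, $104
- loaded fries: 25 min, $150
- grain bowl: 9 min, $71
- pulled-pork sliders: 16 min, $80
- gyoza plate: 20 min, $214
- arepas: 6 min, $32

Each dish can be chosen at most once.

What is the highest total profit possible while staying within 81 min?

647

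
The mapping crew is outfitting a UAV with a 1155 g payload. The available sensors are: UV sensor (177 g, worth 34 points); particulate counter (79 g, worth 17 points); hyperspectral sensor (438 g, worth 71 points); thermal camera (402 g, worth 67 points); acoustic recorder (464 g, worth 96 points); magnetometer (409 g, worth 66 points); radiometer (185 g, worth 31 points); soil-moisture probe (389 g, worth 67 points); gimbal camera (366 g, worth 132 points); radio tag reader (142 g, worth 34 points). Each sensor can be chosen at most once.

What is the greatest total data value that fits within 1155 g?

296

The ratio heuristic lands on particulate counter + acoustic recorder + gimbal camera + radio tag reader (279) but leaves 104 g idle.
Dropping particulate counter frees 79 g; slotting in UV sensor (177 g) lifts the total to 296 at 1149 g.
Nothing else within 1155 g beats 296.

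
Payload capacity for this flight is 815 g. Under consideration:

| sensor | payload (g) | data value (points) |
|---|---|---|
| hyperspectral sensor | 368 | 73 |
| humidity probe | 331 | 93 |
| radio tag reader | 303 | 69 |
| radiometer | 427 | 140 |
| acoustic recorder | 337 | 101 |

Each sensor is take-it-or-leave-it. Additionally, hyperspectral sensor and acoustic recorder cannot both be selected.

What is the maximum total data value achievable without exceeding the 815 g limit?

Density check — radiometer 0.33, acoustic recorder 0.30, humidity probe 0.28, radio tag reader 0.23 are the best per g.
Radiometer + acoustic recorder uses 764 of the 815 g and totals 241.
Runner-up humidity probe + radiometer tops out at 233.

241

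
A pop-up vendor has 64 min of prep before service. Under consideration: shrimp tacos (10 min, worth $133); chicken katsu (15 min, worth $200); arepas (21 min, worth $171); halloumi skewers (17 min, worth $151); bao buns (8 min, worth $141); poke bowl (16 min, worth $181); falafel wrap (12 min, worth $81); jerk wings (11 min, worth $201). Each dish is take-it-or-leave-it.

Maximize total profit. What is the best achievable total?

Density check — jerk wings 18.27, bao buns 17.62, chicken katsu 13.33 are the best per min.
Best packing: shrimp tacos + chicken katsu + bao buns + poke bowl + jerk wings — 60 min, 856 total.
Runner-up shrimp tacos + chicken katsu + halloumi skewers + bao buns + jerk wings tops out at 826.

856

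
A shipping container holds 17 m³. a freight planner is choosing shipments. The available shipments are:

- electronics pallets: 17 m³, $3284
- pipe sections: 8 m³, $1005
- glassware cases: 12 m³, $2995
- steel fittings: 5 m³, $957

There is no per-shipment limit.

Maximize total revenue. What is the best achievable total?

Taking glassware cases + steel fittings: 17 m³ used, 3952 in revenue.
Nothing else within 17 m³ beats 3952.

3952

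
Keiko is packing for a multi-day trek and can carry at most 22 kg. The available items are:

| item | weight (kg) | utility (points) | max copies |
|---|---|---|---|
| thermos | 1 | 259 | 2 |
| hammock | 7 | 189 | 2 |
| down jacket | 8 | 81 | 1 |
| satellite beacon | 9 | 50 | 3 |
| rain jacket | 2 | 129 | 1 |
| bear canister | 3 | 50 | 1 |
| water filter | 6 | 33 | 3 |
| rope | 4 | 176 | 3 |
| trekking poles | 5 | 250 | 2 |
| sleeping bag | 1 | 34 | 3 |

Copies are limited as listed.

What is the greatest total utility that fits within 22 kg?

1499

2×thermos + rain jacket + 2×rope + 2×trekking poles uses 22 of the 22 kg and totals 1499.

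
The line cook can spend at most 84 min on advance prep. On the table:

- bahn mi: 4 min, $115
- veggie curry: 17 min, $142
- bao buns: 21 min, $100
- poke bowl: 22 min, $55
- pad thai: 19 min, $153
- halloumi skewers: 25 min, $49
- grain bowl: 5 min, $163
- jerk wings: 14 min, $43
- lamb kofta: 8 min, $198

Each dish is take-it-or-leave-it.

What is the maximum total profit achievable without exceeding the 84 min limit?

871

Taking bahn mi + veggie curry + bao buns + pad thai + grain bowl + lamb kofta: 74 min used, 871 in profit.
The closest alternative, bahn mi + veggie curry + poke bowl + pad thai + grain bowl + lamb kofta, reaches only 826.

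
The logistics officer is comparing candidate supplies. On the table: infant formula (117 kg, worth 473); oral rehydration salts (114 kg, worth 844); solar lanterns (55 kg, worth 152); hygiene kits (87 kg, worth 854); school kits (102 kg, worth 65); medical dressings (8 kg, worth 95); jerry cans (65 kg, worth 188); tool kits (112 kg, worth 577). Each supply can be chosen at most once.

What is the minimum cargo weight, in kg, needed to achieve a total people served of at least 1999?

Minimise kg subject to total people served ≥ 1999.
oral rehydration salts + hygiene kits + tool kits reaches 2275 using 313 kg.
Below 313 kg the best achievable stays under 1999.

313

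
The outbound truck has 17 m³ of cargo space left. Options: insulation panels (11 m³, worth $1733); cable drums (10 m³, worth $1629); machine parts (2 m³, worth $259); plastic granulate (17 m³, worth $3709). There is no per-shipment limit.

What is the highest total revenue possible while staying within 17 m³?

Plastic granulate uses 17 of the 17 m³ and totals 3709.
Nothing else within 17 m³ beats 3709.

3709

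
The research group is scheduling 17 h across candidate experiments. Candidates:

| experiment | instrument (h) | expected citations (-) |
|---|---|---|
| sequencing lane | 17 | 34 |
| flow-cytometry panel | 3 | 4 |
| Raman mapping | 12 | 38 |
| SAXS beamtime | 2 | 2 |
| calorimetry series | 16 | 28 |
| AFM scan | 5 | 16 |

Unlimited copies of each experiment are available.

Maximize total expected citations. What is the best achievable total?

54

A density-first pass picks SAXS beamtime + 3×AFM scan — 50 at 17 h.
The 12 h tied up in SAXS beamtime and 2×AFM scan is better spent on Raman mapping — total rises to 54 (17 h).
That's the maximum — no swap from here does better than 54.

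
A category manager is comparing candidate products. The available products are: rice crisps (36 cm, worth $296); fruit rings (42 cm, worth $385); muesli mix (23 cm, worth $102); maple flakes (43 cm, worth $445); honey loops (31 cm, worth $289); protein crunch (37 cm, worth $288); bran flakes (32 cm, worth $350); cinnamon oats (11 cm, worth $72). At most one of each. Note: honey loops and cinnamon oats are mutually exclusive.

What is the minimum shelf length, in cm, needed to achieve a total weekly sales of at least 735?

Look for the lowest-shelf combination reaching 735.
fruit rings + bran flakes reaches 735 using 74 cm.
Any bundle with less than 74 cm falls short of 735.

74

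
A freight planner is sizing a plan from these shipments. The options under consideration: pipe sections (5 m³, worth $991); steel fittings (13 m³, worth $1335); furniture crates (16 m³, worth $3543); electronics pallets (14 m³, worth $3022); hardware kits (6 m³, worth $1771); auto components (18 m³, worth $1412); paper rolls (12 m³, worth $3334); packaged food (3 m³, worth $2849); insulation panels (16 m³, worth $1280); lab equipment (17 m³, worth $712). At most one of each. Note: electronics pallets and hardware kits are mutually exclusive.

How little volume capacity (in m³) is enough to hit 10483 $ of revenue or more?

36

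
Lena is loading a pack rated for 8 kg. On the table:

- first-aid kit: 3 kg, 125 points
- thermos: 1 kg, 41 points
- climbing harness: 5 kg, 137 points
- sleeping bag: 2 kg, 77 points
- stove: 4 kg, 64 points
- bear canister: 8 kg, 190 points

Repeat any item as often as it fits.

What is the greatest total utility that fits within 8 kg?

332

Best packing: 2×first-aid kit + 2×thermos — 8 kg, 332 total.
That's the maximum — no swap from here does better than 332.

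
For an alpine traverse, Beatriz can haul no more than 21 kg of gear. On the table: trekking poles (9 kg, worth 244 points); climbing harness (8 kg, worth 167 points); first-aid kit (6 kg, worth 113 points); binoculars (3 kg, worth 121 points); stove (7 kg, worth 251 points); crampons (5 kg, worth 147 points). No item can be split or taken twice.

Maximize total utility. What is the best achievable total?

Greedy by ratio would take first-aid kit + binoculars + stove + crampons: 21 kg used, total 632.
Replace first-aid kit and binoculars with trekking poles: the trade gains 10 net, giving 642 at 21 kg.
Runner-up first-aid kit + binoculars + stove + crampons tops out at 632.

642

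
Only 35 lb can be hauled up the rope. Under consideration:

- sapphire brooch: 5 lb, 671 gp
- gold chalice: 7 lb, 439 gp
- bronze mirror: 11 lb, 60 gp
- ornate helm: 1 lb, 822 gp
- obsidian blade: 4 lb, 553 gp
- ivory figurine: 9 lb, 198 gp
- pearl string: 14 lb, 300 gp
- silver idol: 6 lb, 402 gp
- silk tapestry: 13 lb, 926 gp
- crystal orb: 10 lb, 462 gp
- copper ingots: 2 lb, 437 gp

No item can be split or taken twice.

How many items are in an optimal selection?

The maximum value within 35 lb is 3871.
For example sapphire brooch + ornate helm + obsidian blade + silk tapestry + crystal orb + copper ingots achieves it, using 35 lb.
Any selection reaching 3871 contains exactly 6 items.

6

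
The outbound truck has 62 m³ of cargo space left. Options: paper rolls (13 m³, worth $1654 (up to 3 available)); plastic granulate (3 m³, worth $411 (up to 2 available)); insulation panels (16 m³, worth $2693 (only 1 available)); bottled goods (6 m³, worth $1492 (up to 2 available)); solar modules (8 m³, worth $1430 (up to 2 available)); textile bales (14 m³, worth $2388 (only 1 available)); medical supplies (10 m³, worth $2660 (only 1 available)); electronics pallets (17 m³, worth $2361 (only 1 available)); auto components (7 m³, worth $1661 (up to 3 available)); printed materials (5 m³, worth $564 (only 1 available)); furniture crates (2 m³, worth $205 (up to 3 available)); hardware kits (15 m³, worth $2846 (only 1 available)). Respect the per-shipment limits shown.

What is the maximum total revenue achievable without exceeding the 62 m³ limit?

13898

Density check — medical supplies 266.00, bottled goods 248.67, auto components 237.29, hardware kits 189.73 are the best per m³.
A density-first pass picks plastic granulate + 2×bottled goods + medical supplies + 3×auto components + hardware kits — 13884 at 61 m³.
Dropping hardware kits frees 15 m³; slotting in 2×solar modules (16 m³) lifts the total to 13898 at 62 m³.
Nothing else within 62 m³ beats 13898.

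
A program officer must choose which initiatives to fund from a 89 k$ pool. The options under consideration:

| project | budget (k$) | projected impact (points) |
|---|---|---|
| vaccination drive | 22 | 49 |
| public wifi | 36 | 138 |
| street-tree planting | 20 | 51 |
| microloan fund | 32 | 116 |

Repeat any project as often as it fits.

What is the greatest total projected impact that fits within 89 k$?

305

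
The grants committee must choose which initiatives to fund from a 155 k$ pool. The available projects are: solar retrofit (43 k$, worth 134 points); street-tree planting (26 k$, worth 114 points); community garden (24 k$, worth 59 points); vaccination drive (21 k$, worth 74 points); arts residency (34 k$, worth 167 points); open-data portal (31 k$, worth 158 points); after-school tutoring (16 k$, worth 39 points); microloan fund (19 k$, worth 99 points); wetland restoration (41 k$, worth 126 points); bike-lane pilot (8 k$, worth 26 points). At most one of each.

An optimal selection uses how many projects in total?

7

The maximum projected impact within 155 k$ is 677.
One optimal bundle: street-tree planting + vaccination drive + arts residency + open-data portal + after-school tutoring + microloan fund + bike-lane pilot (155 k$).
Every optimal selection uses 7 projects.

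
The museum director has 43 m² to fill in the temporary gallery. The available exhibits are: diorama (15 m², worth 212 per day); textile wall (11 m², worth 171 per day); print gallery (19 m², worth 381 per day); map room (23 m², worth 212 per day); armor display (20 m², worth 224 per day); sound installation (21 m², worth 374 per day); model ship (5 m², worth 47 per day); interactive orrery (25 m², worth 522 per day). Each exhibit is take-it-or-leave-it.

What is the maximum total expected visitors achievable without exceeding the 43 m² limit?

755

The ratio heuristic lands on textile wall + model ship + interactive orrery (740) but leaves 2 m² idle.
Reworking the packing: print gallery + sound installation uses 40 m² and improves the total to 755.
An exhaustive check of the 256 subsets confirms 755.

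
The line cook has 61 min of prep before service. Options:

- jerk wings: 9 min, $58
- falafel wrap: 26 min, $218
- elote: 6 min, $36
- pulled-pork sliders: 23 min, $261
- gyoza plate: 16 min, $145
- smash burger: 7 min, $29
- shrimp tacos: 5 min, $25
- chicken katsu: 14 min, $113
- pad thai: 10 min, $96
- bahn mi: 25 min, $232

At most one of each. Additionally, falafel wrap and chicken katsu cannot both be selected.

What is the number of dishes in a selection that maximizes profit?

3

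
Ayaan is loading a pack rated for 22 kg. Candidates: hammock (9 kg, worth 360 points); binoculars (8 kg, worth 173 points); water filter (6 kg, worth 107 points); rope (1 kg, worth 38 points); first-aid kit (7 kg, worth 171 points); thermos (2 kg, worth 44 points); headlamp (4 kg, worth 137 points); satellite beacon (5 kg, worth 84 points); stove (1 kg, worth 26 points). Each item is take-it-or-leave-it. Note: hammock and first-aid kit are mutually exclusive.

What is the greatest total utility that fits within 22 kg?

Density check — hammock 40.00, rope 38.00, headlamp 34.25 are the best per kg.
Hammock + binoculars + rope + headlamp uses 22 of the 22 kg and totals 708.
Nothing else feasible within 22 kg beats 708.

708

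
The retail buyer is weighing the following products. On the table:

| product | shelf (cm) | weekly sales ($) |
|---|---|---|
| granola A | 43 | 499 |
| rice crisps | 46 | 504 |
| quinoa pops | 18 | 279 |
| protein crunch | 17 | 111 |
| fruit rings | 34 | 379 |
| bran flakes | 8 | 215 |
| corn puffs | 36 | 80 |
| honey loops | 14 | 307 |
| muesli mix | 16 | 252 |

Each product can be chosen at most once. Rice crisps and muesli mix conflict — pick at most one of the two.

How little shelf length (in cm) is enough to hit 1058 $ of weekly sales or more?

Look for the lowest-shelf combination reaching 1058.
fruit rings + bran flakes + honey loops + muesli mix: 1153 weekly sales at 72 cm.
No combination under 72 cm hits 1058.

72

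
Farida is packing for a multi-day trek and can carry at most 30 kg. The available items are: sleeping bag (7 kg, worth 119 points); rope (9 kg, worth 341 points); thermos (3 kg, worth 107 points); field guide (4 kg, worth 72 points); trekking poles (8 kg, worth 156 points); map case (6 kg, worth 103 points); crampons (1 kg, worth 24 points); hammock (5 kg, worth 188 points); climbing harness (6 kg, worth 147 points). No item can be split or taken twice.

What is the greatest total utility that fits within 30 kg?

910

Taking the top-ratio items first gives rope + thermos + field guide + crampons + hammock + climbing harness for 879 (28 kg).
Dropping field guide frees 4 kg; slotting in map case (6 kg) lifts the total to 910 at 30 kg.
No other feasible combination exceeds 910.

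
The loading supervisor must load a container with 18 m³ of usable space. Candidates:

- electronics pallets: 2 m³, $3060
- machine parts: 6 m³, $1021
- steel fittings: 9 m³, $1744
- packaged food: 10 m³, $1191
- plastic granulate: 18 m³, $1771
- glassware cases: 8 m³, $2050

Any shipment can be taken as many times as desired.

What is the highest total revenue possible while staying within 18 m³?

27540

Density check — electronics pallets 1530.00, glassware cases 256.25, steel fittings 193.78 are the best per m³.
The ratio ordering already packs tightly: 9×electronics pallets, 18 m³, 27540.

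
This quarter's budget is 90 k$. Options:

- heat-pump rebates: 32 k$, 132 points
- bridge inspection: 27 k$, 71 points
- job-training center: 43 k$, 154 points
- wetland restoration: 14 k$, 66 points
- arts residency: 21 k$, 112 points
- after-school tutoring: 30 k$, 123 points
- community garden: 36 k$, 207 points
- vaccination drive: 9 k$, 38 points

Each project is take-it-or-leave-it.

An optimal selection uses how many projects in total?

3

The maximum projected impact within 90 k$ is 451.
For example heat-pump rebates + arts residency + community garden achieves it, using 89 k$.
Every optimal selection uses 3 projects.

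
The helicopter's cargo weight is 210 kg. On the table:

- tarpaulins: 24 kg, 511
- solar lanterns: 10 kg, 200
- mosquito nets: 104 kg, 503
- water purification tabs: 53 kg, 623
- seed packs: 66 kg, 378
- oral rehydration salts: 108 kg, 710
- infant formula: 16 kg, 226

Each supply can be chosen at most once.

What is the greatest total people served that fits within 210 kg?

Filling by ratio: tarpaulins + solar lanterns + water purification tabs + seed packs + infant formula for 1938, with 41 kg left unused.
The 76 kg tied up in solar lanterns and seed packs is better spent on oral rehydration salts — total rises to 2070 (201 kg).

2070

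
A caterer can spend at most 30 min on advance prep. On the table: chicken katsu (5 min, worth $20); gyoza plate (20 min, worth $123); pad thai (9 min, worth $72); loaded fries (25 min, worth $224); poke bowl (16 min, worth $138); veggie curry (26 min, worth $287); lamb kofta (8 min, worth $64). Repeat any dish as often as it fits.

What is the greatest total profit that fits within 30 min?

Taking veggie curry: 26 min used, 287 in profit.
No other feasible combination exceeds 287.

287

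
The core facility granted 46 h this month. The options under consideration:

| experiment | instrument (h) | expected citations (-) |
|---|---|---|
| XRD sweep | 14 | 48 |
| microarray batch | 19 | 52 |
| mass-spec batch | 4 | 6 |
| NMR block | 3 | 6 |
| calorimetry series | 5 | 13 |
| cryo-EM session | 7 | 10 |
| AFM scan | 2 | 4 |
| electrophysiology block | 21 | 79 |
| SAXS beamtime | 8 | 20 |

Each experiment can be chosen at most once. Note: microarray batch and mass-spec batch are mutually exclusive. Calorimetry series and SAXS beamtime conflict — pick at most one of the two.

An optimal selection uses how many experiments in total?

4

Optimal total is 153.
For example XRD sweep + NMR block + electrophysiology block + SAXS beamtime achieves it, using 46 h.
All optima have 4 experiments.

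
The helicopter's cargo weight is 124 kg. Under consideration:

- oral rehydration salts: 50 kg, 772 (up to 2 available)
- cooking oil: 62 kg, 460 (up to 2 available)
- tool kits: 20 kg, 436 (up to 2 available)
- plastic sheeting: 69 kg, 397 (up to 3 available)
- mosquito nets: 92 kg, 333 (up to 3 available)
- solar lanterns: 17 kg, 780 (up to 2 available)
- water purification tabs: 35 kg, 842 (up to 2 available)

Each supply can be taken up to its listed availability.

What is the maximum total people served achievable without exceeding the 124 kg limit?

The ratio ordering already packs tightly: tool kits + 2×solar lanterns + 2×water purification tabs, 124 kg, 3680.
Nothing else within 124 kg beats 3680.

3680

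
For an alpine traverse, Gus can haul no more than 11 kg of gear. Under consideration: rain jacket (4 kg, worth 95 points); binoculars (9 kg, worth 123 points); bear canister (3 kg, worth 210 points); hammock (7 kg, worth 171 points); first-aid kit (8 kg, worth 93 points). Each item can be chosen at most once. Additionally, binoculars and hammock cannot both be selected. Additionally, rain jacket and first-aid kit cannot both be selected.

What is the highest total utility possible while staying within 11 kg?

381

Ranking by ratio (utility/kg): bear canister 70.00, hammock 24.43, rain jacket 23.75, binoculars 13.67.
Bear canister + hammock uses 10 of the 11 kg and totals 381.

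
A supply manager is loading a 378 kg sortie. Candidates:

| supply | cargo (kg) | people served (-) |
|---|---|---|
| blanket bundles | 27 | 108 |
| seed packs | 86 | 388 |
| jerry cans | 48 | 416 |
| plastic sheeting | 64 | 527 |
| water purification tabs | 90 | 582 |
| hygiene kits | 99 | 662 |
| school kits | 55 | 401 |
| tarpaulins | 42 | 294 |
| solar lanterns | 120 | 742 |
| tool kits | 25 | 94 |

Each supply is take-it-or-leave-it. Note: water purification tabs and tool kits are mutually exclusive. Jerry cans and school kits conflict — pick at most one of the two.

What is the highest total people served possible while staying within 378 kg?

2641

Jerry cans + plastic sheeting + hygiene kits + tarpaulins + solar lanterns uses 373 of the 378 kg and totals 2641.
That's the maximum — no feasible swap from here does better than 2641.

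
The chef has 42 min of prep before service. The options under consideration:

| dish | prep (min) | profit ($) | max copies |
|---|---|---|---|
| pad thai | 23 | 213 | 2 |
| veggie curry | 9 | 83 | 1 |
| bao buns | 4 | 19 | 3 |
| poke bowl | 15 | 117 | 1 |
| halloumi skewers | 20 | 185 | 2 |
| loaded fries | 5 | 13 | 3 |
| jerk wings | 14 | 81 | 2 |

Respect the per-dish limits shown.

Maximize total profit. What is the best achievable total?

Ranking by ratio (profit/min): pad thai 9.26, halloumi skewers 9.25, veggie curry 9.22, poke bowl 7.80.
The ratio heuristic lands on pad thai + veggie curry + 2×bao buns (334) but leaves 2 min idle.
The 40 min tied up in pad thai and veggie curry and 2×bao buns is better spent on 2×halloumi skewers — total rises to 370 (40 min).

370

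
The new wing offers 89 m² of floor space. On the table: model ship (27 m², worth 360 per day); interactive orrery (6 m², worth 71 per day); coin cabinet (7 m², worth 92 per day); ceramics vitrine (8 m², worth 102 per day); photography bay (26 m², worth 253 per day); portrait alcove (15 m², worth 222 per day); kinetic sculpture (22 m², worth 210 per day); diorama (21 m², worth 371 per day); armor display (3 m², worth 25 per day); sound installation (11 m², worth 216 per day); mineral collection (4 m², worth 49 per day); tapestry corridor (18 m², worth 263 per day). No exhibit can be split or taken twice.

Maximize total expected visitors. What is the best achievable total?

1363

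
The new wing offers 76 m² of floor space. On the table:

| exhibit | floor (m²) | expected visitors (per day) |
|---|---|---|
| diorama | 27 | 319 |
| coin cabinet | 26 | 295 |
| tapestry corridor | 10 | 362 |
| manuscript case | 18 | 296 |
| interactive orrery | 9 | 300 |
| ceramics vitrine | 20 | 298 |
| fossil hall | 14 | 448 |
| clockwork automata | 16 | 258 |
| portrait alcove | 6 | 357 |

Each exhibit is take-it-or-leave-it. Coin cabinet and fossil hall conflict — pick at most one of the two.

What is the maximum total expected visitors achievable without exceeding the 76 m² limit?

2023

Taking the top-ratio exhibits first gives tapestry corridor + manuscript case + interactive orrery + fossil hall + clockwork automata + portrait alcove for 2021 (73 m²).
The 18 m² tied up in manuscript case is better spent on ceramics vitrine — total rises to 2023 (75 m²).
Next best is tapestry corridor + manuscript case + interactive orrery + fossil hall + clockwork automata + portrait alcove at 2021 (73 m²) — short by 2.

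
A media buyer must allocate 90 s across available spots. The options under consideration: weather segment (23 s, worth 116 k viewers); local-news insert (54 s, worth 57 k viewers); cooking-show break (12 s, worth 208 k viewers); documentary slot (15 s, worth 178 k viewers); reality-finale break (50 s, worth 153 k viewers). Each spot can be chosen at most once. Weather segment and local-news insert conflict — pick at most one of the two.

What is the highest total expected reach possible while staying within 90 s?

539

Ranking by ratio (expected reach/s): cooking-show break 17.33, documentary slot 11.87, weather segment 5.04, reality-finale break 3.06.
Taking the top-ratio spots first gives weather segment + cooking-show break + documentary slot for 502 (50 s).
Replace weather segment with reality-finale break: the trade gains 37 net, giving 539 at 77 s.
Runner-up weather segment + cooking-show break + documentary slot tops out at 502.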